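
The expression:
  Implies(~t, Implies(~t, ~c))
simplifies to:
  t | ~c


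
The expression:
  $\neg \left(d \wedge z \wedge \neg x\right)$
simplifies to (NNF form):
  $x \vee \neg d \vee \neg z$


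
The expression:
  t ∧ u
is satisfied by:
  {t: True, u: True}


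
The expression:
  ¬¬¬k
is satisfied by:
  {k: False}


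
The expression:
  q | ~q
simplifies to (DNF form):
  True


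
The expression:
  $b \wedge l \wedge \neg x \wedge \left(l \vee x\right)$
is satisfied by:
  {b: True, l: True, x: False}


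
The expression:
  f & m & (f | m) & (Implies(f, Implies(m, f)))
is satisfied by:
  {m: True, f: True}


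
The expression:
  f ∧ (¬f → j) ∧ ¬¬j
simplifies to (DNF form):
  f ∧ j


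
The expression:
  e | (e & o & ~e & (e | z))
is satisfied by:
  {e: True}


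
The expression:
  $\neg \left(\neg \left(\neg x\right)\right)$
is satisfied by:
  {x: False}


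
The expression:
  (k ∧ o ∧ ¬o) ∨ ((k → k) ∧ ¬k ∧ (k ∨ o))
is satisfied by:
  {o: True, k: False}


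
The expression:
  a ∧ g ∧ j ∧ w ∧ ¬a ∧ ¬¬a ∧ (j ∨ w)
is never true.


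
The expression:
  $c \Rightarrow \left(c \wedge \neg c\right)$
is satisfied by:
  {c: False}


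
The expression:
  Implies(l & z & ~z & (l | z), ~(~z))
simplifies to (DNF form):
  True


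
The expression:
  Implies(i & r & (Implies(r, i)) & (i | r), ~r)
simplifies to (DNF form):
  ~i | ~r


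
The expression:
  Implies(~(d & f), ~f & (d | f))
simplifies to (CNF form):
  d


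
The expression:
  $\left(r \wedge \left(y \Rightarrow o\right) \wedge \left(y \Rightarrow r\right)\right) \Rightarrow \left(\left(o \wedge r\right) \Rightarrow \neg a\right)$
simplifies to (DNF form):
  $\neg a \vee \neg o \vee \neg r$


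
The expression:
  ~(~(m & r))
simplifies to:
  m & r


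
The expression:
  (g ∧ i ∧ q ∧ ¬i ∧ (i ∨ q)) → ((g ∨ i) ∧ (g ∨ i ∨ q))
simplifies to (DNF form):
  True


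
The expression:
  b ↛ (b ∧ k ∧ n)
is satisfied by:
  {b: True, k: False, n: False}
  {n: True, b: True, k: False}
  {k: True, b: True, n: False}


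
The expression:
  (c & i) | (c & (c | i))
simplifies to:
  c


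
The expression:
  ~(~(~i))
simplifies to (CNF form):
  ~i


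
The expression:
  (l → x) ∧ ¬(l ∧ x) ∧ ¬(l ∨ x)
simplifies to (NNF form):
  ¬l ∧ ¬x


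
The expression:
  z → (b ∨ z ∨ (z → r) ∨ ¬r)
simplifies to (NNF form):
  True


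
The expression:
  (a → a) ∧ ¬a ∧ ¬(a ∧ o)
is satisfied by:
  {a: False}


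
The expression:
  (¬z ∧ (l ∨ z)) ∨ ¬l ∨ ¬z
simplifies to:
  ¬l ∨ ¬z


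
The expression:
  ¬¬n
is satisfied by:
  {n: True}


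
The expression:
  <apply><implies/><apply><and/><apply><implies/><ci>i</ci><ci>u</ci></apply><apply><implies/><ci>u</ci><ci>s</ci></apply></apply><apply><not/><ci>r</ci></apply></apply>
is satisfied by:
  {i: True, s: False, u: False, r: False}
  {i: False, s: False, u: False, r: False}
  {i: True, u: True, s: False, r: False}
  {u: True, i: False, s: False, r: False}
  {i: True, s: True, u: False, r: False}
  {s: True, i: False, u: False, r: False}
  {i: True, u: True, s: True, r: False}
  {u: True, s: True, i: False, r: False}
  {r: True, i: True, s: False, u: False}
  {r: True, i: True, u: True, s: False}
  {r: True, u: True, i: False, s: False}
  {r: True, i: True, s: True, u: False}


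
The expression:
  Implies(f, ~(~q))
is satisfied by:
  {q: True, f: False}
  {f: False, q: False}
  {f: True, q: True}


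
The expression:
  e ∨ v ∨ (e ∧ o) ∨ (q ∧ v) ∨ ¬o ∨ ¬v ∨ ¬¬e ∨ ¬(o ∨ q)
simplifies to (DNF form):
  True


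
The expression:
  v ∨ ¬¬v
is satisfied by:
  {v: True}


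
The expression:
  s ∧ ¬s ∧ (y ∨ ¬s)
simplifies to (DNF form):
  False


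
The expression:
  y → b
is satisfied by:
  {b: True, y: False}
  {y: False, b: False}
  {y: True, b: True}


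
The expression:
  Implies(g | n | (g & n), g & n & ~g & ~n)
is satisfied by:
  {n: False, g: False}


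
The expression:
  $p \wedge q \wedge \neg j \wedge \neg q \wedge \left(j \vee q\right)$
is never true.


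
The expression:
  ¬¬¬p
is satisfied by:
  {p: False}


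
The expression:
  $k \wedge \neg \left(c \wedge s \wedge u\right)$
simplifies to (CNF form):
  $k \wedge \left(\neg c \vee \neg s \vee \neg u\right)$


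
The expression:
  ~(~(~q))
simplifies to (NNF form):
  ~q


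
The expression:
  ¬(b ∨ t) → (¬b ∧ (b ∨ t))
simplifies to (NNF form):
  b ∨ t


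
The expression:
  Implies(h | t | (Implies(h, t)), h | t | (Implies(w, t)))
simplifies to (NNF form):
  h | t | ~w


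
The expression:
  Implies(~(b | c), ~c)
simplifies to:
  True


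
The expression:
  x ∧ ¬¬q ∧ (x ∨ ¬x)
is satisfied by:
  {x: True, q: True}


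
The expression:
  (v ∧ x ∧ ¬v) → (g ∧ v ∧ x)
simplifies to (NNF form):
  True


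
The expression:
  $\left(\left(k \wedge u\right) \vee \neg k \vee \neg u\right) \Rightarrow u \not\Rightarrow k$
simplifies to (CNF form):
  $u \wedge \neg k$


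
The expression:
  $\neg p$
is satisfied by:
  {p: False}


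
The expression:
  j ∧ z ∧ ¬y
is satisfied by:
  {z: True, j: True, y: False}


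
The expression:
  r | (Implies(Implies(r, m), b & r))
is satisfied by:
  {r: True}


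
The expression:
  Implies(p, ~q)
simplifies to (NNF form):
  ~p | ~q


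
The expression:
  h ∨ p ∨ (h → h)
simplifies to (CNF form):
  True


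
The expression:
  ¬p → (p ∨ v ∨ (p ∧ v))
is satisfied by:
  {v: True, p: True}
  {v: True, p: False}
  {p: True, v: False}


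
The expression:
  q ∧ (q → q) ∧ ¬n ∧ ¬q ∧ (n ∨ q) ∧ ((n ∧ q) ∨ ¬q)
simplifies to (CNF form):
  False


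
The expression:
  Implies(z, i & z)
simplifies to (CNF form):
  i | ~z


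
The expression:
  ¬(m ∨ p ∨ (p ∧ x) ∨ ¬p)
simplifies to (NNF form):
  False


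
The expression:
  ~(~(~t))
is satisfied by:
  {t: False}


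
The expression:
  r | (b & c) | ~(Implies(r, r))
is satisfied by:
  {r: True, b: True, c: True}
  {r: True, b: True, c: False}
  {r: True, c: True, b: False}
  {r: True, c: False, b: False}
  {b: True, c: True, r: False}


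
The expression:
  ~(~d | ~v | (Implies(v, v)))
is never true.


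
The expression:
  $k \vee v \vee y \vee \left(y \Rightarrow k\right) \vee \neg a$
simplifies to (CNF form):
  $\text{True}$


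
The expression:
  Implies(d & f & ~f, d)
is always true.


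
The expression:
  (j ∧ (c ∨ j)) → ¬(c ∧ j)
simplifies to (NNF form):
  ¬c ∨ ¬j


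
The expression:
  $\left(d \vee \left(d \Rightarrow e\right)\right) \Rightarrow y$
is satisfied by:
  {y: True}


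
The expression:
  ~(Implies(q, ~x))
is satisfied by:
  {x: True, q: True}


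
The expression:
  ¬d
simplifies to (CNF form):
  ¬d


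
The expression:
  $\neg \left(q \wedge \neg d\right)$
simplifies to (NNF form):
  $d \vee \neg q$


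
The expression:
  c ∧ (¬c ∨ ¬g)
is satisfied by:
  {c: True, g: False}


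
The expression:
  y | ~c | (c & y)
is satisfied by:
  {y: True, c: False}
  {c: False, y: False}
  {c: True, y: True}


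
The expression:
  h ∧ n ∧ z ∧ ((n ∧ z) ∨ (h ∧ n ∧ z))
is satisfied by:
  {h: True, z: True, n: True}


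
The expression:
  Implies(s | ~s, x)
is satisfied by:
  {x: True}


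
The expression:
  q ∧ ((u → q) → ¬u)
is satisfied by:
  {q: True, u: False}


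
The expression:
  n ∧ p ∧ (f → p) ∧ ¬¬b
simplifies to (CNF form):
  b ∧ n ∧ p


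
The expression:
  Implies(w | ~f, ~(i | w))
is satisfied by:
  {f: True, w: False, i: False}
  {f: False, w: False, i: False}
  {i: True, f: True, w: False}


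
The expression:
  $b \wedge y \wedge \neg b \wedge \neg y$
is never true.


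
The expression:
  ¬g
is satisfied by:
  {g: False}


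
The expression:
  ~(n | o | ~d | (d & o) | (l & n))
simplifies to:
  d & ~n & ~o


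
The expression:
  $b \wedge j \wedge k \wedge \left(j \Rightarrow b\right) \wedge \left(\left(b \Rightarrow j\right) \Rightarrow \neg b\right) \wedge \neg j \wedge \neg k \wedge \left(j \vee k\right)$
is never true.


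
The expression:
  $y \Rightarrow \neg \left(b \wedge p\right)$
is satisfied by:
  {p: False, y: False, b: False}
  {b: True, p: False, y: False}
  {y: True, p: False, b: False}
  {b: True, y: True, p: False}
  {p: True, b: False, y: False}
  {b: True, p: True, y: False}
  {y: True, p: True, b: False}


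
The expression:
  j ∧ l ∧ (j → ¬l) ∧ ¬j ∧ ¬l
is never true.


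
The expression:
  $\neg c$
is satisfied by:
  {c: False}


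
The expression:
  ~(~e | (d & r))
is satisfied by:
  {e: True, d: False, r: False}
  {e: True, r: True, d: False}
  {e: True, d: True, r: False}


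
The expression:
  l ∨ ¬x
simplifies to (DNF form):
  l ∨ ¬x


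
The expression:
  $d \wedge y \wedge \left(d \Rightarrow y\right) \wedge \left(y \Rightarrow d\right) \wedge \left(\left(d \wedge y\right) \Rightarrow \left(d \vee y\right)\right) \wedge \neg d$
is never true.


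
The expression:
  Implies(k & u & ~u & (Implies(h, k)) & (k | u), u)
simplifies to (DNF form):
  True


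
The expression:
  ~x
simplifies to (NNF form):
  ~x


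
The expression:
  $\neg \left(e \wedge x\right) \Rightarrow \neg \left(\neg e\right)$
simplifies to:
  $e$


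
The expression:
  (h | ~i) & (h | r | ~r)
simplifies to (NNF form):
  h | ~i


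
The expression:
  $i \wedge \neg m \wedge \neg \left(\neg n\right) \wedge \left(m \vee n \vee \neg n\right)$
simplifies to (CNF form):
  $i \wedge n \wedge \neg m$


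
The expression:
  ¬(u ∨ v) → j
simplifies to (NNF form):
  j ∨ u ∨ v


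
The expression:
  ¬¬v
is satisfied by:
  {v: True}


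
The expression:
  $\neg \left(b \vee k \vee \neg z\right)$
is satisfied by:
  {z: True, b: False, k: False}


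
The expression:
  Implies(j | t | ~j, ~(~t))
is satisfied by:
  {t: True}


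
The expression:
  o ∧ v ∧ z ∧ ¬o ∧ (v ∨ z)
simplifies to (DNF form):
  False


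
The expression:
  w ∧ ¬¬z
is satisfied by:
  {z: True, w: True}


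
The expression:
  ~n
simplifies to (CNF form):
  ~n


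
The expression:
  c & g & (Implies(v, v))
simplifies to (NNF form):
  c & g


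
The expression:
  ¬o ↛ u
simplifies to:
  u ∨ ¬o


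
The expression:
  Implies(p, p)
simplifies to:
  True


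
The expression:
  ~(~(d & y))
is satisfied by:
  {d: True, y: True}


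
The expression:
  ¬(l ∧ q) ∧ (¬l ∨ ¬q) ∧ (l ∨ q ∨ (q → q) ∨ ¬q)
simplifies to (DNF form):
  ¬l ∨ ¬q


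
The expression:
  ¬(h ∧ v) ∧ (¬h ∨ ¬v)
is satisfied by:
  {h: False, v: False}
  {v: True, h: False}
  {h: True, v: False}


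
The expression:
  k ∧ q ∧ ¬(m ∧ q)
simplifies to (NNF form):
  k ∧ q ∧ ¬m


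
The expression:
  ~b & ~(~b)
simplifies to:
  False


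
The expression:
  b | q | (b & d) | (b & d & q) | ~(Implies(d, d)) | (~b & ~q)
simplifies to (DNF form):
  True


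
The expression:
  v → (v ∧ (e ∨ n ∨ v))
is always true.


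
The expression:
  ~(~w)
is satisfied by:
  {w: True}


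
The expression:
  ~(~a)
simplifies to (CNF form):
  a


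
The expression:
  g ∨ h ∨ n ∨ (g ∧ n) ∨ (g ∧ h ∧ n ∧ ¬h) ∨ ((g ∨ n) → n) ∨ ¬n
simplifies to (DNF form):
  True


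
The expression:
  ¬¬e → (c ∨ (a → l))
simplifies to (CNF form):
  c ∨ l ∨ ¬a ∨ ¬e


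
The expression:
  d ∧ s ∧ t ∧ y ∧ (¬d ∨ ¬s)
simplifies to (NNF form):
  False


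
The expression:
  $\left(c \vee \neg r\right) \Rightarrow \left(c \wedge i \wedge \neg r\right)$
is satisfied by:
  {r: True, i: True, c: False}
  {r: True, i: False, c: False}
  {c: True, i: True, r: False}


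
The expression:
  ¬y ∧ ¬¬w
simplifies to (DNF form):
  w ∧ ¬y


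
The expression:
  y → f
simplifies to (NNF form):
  f ∨ ¬y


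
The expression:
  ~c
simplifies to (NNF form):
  ~c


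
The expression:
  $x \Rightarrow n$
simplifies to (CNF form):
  $n \vee \neg x$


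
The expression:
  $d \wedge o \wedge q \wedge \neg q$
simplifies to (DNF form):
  $\text{False}$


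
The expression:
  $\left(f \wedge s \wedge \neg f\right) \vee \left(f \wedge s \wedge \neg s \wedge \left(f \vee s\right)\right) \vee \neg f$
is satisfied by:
  {f: False}


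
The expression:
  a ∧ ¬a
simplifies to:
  False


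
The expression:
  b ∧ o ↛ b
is never true.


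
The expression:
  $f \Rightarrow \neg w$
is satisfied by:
  {w: False, f: False}
  {f: True, w: False}
  {w: True, f: False}


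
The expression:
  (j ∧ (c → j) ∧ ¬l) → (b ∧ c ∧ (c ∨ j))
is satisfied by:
  {c: True, l: True, b: True, j: False}
  {c: True, l: True, b: False, j: False}
  {l: True, b: True, c: False, j: False}
  {l: True, c: False, b: False, j: False}
  {c: True, b: True, l: False, j: False}
  {c: True, b: False, l: False, j: False}
  {b: True, c: False, l: False, j: False}
  {b: False, c: False, l: False, j: False}
  {j: True, c: True, l: True, b: True}
  {j: True, c: True, l: True, b: False}
  {j: True, l: True, b: True, c: False}
  {j: True, l: True, b: False, c: False}
  {j: True, c: True, b: True, l: False}


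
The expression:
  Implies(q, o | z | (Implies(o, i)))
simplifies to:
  True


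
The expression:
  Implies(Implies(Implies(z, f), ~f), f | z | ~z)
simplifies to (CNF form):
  True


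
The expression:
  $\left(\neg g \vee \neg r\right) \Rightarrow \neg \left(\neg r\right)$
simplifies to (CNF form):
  $r$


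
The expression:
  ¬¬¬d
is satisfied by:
  {d: False}


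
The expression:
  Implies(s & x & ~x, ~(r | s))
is always true.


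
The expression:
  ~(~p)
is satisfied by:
  {p: True}


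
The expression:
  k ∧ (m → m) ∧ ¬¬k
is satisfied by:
  {k: True}


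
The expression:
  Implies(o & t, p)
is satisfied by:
  {p: True, o: False, t: False}
  {o: False, t: False, p: False}
  {t: True, p: True, o: False}
  {t: True, o: False, p: False}
  {p: True, o: True, t: False}
  {o: True, p: False, t: False}
  {t: True, o: True, p: True}


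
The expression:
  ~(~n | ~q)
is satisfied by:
  {q: True, n: True}


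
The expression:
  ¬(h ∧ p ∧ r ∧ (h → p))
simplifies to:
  ¬h ∨ ¬p ∨ ¬r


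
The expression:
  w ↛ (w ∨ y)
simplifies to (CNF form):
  False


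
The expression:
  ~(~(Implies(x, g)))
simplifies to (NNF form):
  g | ~x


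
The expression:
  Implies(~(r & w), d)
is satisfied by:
  {r: True, d: True, w: True}
  {r: True, d: True, w: False}
  {d: True, w: True, r: False}
  {d: True, w: False, r: False}
  {r: True, w: True, d: False}


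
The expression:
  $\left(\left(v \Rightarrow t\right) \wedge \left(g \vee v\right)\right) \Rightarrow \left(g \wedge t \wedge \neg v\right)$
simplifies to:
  $\left(t \wedge \neg v\right) \vee \left(v \wedge \neg t\right) \vee \left(\neg g \wedge \neg t\right)$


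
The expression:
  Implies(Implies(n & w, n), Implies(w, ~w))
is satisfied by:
  {w: False}


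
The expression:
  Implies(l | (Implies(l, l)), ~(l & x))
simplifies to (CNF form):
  ~l | ~x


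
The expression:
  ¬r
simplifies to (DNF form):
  ¬r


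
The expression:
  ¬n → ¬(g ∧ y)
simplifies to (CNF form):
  n ∨ ¬g ∨ ¬y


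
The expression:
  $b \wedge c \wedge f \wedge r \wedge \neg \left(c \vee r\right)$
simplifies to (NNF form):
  $\text{False}$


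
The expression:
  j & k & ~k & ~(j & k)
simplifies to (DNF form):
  False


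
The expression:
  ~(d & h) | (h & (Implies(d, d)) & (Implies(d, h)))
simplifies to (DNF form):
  True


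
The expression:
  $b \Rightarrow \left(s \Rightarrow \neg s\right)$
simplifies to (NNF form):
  $\neg b \vee \neg s$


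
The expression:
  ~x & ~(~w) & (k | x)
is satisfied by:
  {k: True, w: True, x: False}


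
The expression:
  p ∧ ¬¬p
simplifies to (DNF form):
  p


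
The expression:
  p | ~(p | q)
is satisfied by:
  {p: True, q: False}
  {q: False, p: False}
  {q: True, p: True}


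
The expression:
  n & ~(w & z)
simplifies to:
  n & (~w | ~z)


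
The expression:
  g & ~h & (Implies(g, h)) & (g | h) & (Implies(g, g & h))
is never true.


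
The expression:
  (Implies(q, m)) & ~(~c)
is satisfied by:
  {c: True, m: True, q: False}
  {c: True, q: False, m: False}
  {c: True, m: True, q: True}


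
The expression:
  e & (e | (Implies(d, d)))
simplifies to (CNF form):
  e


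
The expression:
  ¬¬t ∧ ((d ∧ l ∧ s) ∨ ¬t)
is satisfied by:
  {t: True, s: True, d: True, l: True}


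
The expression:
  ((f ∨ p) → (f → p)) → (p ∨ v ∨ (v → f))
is always true.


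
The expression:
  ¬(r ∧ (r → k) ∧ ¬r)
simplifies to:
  True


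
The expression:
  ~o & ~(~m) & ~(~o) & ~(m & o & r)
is never true.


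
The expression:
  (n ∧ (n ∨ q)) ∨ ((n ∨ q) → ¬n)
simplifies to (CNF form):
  True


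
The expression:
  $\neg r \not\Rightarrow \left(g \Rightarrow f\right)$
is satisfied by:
  {g: True, r: False, f: False}


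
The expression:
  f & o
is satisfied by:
  {f: True, o: True}


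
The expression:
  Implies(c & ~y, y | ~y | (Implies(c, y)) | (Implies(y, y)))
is always true.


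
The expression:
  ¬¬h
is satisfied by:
  {h: True}


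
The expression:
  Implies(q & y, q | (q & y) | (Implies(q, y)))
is always true.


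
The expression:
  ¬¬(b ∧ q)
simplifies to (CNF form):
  b ∧ q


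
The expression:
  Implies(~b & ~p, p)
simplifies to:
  b | p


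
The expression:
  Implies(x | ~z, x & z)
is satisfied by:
  {z: True}


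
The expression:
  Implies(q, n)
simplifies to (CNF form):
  n | ~q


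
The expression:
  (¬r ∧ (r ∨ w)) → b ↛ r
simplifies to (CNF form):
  b ∨ r ∨ ¬w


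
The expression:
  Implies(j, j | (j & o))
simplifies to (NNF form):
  True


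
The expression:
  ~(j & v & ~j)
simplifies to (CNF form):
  True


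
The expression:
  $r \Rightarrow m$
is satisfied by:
  {m: True, r: False}
  {r: False, m: False}
  {r: True, m: True}


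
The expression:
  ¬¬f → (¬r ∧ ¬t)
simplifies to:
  (¬r ∧ ¬t) ∨ ¬f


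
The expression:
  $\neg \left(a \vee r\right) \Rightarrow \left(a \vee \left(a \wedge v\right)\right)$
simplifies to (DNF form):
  $a \vee r$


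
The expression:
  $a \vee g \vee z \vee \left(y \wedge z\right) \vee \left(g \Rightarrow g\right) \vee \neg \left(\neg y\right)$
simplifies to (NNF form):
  $\text{True}$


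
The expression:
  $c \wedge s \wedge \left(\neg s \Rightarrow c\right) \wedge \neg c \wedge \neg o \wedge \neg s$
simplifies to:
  $\text{False}$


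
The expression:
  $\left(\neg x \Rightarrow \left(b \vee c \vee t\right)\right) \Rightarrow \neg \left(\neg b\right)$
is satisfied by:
  {b: True, t: False, x: False, c: False}
  {b: True, c: True, t: False, x: False}
  {b: True, x: True, t: False, c: False}
  {b: True, c: True, x: True, t: False}
  {b: True, t: True, x: False, c: False}
  {b: True, c: True, t: True, x: False}
  {b: True, x: True, t: True, c: False}
  {b: True, c: True, x: True, t: True}
  {c: False, t: False, x: False, b: False}


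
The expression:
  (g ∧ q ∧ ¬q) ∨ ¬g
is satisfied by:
  {g: False}


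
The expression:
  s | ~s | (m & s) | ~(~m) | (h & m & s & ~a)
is always true.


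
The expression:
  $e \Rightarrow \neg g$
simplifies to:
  $\neg e \vee \neg g$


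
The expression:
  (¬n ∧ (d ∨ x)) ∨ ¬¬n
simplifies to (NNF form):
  d ∨ n ∨ x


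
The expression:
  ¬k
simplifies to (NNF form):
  ¬k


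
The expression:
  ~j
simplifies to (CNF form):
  ~j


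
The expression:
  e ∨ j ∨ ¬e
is always true.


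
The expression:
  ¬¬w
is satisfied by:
  {w: True}


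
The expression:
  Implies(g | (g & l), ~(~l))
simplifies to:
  l | ~g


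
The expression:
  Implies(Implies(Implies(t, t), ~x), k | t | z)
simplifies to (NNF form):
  k | t | x | z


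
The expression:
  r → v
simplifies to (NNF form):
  v ∨ ¬r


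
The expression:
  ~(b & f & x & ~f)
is always true.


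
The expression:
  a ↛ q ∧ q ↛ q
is never true.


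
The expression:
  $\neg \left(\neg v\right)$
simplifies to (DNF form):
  $v$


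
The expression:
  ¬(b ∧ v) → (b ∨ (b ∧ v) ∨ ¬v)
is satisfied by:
  {b: True, v: False}
  {v: False, b: False}
  {v: True, b: True}


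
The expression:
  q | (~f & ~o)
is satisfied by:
  {q: True, o: False, f: False}
  {f: True, q: True, o: False}
  {q: True, o: True, f: False}
  {f: True, q: True, o: True}
  {f: False, o: False, q: False}


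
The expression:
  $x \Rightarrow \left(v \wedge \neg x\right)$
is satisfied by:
  {x: False}


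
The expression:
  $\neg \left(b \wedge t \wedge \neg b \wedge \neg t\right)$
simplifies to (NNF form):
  $\text{True}$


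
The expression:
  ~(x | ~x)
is never true.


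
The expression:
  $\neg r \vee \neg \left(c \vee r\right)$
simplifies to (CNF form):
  $\neg r$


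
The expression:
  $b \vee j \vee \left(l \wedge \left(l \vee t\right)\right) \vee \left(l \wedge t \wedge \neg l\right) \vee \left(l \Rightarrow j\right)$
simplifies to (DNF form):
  $\text{True}$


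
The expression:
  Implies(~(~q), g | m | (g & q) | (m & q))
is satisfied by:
  {m: True, g: True, q: False}
  {m: True, g: False, q: False}
  {g: True, m: False, q: False}
  {m: False, g: False, q: False}
  {m: True, q: True, g: True}
  {m: True, q: True, g: False}
  {q: True, g: True, m: False}


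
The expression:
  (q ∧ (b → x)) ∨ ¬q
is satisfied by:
  {x: True, q: False, b: False}
  {q: False, b: False, x: False}
  {x: True, b: True, q: False}
  {b: True, q: False, x: False}
  {x: True, q: True, b: False}
  {q: True, x: False, b: False}
  {x: True, b: True, q: True}


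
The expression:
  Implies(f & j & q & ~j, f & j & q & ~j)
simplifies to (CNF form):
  True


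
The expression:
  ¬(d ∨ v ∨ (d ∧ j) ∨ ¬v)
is never true.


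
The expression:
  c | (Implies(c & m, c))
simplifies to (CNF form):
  True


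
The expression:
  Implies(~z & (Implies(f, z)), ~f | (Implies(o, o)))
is always true.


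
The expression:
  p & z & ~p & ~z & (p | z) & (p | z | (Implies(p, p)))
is never true.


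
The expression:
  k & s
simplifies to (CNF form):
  k & s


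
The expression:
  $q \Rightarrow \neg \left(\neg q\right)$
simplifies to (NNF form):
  $\text{True}$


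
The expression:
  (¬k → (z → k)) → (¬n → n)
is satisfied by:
  {n: True, z: True, k: False}
  {n: True, k: False, z: False}
  {n: True, z: True, k: True}
  {n: True, k: True, z: False}
  {z: True, k: False, n: False}


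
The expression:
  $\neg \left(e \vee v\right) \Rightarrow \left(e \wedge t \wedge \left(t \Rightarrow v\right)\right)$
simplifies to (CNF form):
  $e \vee v$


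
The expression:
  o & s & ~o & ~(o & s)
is never true.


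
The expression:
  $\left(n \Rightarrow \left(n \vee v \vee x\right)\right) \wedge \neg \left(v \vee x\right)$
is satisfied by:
  {x: False, v: False}


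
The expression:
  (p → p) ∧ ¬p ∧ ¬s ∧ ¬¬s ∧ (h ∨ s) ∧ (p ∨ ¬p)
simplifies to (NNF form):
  False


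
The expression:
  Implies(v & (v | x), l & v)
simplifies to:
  l | ~v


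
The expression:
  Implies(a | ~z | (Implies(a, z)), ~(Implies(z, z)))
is never true.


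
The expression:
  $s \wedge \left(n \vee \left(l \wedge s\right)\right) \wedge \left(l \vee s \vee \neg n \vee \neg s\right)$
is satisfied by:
  {n: True, l: True, s: True}
  {n: True, s: True, l: False}
  {l: True, s: True, n: False}


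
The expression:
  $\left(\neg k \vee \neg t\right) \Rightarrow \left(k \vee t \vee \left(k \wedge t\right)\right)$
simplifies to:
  $k \vee t$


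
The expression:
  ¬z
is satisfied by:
  {z: False}


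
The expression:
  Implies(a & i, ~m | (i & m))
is always true.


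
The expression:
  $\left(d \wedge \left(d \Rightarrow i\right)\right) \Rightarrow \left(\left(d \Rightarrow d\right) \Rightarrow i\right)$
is always true.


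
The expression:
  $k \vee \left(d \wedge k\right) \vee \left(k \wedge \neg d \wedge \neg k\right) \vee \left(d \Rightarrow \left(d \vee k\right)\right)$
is always true.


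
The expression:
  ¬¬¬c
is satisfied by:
  {c: False}


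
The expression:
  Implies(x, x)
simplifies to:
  True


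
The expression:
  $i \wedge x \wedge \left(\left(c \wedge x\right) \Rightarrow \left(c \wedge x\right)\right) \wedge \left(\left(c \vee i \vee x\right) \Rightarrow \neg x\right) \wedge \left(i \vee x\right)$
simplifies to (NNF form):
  $\text{False}$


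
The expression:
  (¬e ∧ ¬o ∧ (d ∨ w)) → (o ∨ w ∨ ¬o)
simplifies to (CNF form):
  True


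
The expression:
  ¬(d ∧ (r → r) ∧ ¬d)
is always true.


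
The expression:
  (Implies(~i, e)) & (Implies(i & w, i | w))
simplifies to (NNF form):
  e | i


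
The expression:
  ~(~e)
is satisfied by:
  {e: True}


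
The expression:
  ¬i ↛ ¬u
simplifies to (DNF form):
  u ∧ ¬i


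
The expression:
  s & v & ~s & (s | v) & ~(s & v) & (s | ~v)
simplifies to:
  False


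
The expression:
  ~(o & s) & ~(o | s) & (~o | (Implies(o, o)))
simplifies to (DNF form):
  ~o & ~s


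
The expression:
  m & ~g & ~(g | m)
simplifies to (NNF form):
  False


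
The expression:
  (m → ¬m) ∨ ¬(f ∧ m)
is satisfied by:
  {m: False, f: False}
  {f: True, m: False}
  {m: True, f: False}


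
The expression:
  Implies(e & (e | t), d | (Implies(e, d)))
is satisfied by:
  {d: True, e: False}
  {e: False, d: False}
  {e: True, d: True}


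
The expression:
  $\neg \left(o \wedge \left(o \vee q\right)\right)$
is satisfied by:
  {o: False}


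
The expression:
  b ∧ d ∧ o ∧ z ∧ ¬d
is never true.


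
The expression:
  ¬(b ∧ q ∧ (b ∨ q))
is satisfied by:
  {q: False, b: False}
  {b: True, q: False}
  {q: True, b: False}


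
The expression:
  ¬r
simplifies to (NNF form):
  ¬r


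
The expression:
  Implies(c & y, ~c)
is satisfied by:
  {c: False, y: False}
  {y: True, c: False}
  {c: True, y: False}


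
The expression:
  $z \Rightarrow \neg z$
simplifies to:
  $\neg z$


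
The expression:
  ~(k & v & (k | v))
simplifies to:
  ~k | ~v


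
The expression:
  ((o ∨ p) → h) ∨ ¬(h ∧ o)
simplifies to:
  True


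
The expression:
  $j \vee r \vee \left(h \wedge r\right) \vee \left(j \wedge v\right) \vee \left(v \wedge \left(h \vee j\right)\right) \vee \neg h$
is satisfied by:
  {r: True, v: True, j: True, h: False}
  {r: True, v: True, j: False, h: False}
  {r: True, j: True, v: False, h: False}
  {r: True, j: False, v: False, h: False}
  {v: True, j: True, r: False, h: False}
  {v: True, r: False, j: False, h: False}
  {v: False, j: True, r: False, h: False}
  {v: False, r: False, j: False, h: False}
  {r: True, h: True, v: True, j: True}
  {r: True, h: True, v: True, j: False}
  {r: True, h: True, j: True, v: False}
  {r: True, h: True, j: False, v: False}
  {h: True, v: True, j: True, r: False}
  {h: True, v: True, j: False, r: False}
  {h: True, j: True, v: False, r: False}


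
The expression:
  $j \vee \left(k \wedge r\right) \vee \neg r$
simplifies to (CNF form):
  $j \vee k \vee \neg r$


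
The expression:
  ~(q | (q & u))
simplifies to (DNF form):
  ~q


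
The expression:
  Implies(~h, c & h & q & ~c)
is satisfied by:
  {h: True}


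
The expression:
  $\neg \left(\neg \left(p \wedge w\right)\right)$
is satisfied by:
  {p: True, w: True}


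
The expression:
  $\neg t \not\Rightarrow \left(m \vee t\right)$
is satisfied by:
  {t: False, m: False}


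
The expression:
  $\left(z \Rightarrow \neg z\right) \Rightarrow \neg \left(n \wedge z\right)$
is always true.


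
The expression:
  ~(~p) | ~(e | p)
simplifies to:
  p | ~e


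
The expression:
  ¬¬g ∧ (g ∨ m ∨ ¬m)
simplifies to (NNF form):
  g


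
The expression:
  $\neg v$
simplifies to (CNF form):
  $\neg v$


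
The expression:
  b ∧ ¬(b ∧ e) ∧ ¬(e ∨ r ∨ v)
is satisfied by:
  {b: True, v: False, e: False, r: False}


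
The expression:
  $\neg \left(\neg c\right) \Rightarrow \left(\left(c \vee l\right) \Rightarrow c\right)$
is always true.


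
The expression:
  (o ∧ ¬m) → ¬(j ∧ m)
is always true.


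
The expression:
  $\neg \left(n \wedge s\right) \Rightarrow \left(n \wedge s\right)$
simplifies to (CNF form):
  $n \wedge s$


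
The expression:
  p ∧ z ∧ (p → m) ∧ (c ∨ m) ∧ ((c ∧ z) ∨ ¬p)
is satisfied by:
  {z: True, m: True, p: True, c: True}


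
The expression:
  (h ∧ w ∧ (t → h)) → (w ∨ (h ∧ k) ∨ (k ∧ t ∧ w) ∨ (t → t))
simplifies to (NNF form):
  True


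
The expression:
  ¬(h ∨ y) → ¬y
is always true.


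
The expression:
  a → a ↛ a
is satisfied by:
  {a: False}


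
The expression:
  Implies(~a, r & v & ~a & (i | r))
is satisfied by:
  {r: True, a: True, v: True}
  {r: True, a: True, v: False}
  {a: True, v: True, r: False}
  {a: True, v: False, r: False}
  {r: True, v: True, a: False}


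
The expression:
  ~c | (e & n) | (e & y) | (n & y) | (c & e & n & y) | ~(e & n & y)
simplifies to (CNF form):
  True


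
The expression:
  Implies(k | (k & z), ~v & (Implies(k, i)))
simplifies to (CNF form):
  (i | ~k) & (~k | ~v)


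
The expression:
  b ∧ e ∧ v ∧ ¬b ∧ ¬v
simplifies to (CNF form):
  False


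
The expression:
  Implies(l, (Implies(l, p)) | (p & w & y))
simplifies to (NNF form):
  p | ~l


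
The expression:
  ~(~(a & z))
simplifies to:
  a & z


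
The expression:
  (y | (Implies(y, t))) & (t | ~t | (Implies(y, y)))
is always true.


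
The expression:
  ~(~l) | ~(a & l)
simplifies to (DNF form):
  True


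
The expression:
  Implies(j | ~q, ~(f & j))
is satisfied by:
  {j: False, f: False}
  {f: True, j: False}
  {j: True, f: False}


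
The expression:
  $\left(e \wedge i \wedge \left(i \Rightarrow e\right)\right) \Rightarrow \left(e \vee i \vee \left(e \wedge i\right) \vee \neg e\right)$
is always true.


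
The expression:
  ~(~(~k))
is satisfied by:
  {k: False}


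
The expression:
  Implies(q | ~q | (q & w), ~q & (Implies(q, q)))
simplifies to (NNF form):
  ~q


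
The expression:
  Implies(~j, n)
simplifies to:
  j | n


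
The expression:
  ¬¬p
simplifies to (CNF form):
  p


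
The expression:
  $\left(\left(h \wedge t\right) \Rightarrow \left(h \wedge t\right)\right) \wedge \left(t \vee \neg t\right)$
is always true.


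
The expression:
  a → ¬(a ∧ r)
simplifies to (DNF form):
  ¬a ∨ ¬r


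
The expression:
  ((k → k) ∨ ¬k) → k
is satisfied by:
  {k: True}


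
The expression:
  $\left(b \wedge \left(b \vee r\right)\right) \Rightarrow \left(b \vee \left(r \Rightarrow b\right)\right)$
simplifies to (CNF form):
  $\text{True}$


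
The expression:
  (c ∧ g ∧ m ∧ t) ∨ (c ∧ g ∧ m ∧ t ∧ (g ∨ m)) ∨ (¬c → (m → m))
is always true.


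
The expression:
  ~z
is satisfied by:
  {z: False}


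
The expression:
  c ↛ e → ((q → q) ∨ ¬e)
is always true.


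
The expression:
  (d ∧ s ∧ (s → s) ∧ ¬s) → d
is always true.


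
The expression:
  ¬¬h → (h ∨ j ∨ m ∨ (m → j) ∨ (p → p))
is always true.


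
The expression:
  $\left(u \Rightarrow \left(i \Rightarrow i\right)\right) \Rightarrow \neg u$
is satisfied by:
  {u: False}


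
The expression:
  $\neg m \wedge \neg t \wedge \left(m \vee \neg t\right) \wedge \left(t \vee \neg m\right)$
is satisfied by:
  {t: False, m: False}


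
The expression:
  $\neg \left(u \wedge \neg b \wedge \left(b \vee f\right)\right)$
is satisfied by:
  {b: True, u: False, f: False}
  {u: False, f: False, b: False}
  {f: True, b: True, u: False}
  {f: True, u: False, b: False}
  {b: True, u: True, f: False}
  {u: True, b: False, f: False}
  {f: True, u: True, b: True}


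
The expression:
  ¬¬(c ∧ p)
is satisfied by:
  {c: True, p: True}


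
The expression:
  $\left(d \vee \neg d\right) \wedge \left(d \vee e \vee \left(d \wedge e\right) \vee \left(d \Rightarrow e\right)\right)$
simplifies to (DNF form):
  $\text{True}$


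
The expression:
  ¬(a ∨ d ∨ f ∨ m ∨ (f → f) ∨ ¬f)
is never true.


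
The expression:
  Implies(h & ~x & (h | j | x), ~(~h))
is always true.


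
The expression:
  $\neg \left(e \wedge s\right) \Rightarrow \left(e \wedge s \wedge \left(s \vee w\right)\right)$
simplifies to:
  $e \wedge s$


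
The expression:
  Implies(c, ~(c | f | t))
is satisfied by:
  {c: False}


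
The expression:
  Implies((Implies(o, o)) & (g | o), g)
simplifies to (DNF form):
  g | ~o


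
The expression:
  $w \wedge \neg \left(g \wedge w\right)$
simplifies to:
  $w \wedge \neg g$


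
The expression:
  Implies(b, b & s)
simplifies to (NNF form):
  s | ~b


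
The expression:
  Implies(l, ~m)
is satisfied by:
  {l: False, m: False}
  {m: True, l: False}
  {l: True, m: False}


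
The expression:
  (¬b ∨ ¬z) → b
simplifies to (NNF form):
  b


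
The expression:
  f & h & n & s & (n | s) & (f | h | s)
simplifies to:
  f & h & n & s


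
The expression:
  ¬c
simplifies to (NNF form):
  ¬c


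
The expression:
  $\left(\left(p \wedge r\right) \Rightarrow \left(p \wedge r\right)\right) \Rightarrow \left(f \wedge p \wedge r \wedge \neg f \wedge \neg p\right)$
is never true.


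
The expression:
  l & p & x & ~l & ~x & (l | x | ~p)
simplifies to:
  False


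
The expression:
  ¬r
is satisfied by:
  {r: False}


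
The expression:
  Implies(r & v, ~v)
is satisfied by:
  {v: False, r: False}
  {r: True, v: False}
  {v: True, r: False}


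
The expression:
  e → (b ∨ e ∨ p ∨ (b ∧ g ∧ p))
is always true.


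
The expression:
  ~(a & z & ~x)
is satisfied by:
  {x: True, z: False, a: False}
  {z: False, a: False, x: False}
  {x: True, a: True, z: False}
  {a: True, z: False, x: False}
  {x: True, z: True, a: False}
  {z: True, x: False, a: False}
  {x: True, a: True, z: True}


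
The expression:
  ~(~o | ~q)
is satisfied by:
  {o: True, q: True}


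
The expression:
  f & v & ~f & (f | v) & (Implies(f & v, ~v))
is never true.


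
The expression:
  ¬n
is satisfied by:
  {n: False}


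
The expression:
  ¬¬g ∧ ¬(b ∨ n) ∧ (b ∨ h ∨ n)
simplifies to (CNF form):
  g ∧ h ∧ ¬b ∧ ¬n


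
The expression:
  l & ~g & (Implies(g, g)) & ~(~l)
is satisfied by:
  {l: True, g: False}


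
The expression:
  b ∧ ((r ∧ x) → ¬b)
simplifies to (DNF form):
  (b ∧ ¬r) ∨ (b ∧ ¬x)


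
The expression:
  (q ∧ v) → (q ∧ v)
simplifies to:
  True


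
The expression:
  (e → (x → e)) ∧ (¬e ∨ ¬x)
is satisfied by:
  {e: False, x: False}
  {x: True, e: False}
  {e: True, x: False}


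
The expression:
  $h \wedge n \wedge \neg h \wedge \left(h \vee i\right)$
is never true.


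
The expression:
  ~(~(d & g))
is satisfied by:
  {d: True, g: True}


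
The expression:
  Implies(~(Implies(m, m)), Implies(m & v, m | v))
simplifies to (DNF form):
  True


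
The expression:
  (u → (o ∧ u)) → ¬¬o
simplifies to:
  o ∨ u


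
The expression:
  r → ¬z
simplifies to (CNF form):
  ¬r ∨ ¬z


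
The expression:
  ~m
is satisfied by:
  {m: False}


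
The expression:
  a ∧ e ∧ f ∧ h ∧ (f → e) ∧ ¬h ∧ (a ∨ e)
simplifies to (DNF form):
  False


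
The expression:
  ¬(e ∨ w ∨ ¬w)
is never true.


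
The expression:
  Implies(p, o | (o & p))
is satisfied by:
  {o: True, p: False}
  {p: False, o: False}
  {p: True, o: True}


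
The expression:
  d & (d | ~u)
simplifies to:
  d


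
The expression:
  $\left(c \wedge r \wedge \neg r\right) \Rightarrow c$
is always true.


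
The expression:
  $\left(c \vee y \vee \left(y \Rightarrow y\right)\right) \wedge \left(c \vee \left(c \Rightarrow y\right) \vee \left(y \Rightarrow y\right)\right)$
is always true.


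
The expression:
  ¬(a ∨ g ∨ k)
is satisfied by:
  {g: False, k: False, a: False}


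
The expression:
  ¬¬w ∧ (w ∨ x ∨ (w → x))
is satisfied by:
  {w: True}


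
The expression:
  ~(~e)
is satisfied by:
  {e: True}


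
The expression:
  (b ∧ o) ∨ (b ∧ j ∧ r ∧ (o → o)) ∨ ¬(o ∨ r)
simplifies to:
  (b ∧ j) ∨ (b ∧ o) ∨ (¬o ∧ ¬r)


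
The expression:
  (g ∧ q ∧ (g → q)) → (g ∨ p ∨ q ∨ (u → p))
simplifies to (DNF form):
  True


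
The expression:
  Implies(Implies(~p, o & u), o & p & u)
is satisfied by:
  {u: False, p: False, o: False}
  {o: True, u: False, p: False}
  {u: True, o: False, p: False}
  {o: True, p: True, u: True}


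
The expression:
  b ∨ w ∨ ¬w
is always true.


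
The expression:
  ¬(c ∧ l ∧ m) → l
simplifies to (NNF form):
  l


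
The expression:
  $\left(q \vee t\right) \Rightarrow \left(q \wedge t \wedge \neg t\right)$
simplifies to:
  $\neg q \wedge \neg t$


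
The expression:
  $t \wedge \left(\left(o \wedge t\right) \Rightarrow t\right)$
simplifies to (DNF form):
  $t$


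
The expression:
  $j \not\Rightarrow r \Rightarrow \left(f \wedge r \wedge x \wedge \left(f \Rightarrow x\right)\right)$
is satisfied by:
  {r: True, j: False}
  {j: False, r: False}
  {j: True, r: True}


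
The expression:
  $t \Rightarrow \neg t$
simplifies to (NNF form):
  $\neg t$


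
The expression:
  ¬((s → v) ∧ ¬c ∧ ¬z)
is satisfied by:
  {z: True, c: True, s: True, v: False}
  {z: True, c: True, s: False, v: False}
  {z: True, c: True, v: True, s: True}
  {z: True, c: True, v: True, s: False}
  {z: True, s: True, v: False, c: False}
  {z: True, s: False, v: False, c: False}
  {z: True, v: True, s: True, c: False}
  {z: True, v: True, s: False, c: False}
  {c: True, s: True, v: False, z: False}
  {c: True, s: False, v: False, z: False}
  {c: True, v: True, s: True, z: False}
  {c: True, v: True, s: False, z: False}
  {s: True, c: False, v: False, z: False}
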